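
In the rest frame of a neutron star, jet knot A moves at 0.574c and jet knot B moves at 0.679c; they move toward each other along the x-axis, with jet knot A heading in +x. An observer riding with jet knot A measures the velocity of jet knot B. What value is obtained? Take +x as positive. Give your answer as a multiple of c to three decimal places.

β_A = 0.574, β_B = -0.679.
Transform to A's frame with the inverse velocity-addition law: u' = (u − v)/(1 − uv/c²), taking u = β_B and v = β_A.
u' = (-0.679 − 0.574) / (1 − (0.574)(-0.679)) = -1.2530/1.3897 = -0.9016.

-0.902c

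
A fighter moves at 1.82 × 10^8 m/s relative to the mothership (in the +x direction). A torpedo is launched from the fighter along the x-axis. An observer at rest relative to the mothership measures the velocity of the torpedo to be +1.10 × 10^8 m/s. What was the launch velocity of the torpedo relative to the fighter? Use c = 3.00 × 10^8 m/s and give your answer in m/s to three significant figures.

v = 0.607c, u = 0.367c.
Invert the composition law: u' = (u − v)/(1 − uv/c²).
u' = (0.367 − 0.607) / (1 − (0.367)(0.607)) = -0.2400/0.7776 = -0.3087.
u' = -0.3087 × 3.00 × 10^8 m/s.

-9.26 × 10^7 m/s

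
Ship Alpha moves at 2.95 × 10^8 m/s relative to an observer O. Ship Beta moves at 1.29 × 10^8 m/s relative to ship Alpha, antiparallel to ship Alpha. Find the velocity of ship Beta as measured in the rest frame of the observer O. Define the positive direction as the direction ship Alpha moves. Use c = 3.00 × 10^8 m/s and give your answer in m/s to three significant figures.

+2.88 × 10^8 m/s

In units of c (dividing by 3.00 × 10^8 m/s): v = 0.983, u' = -0.430.
u = (u' + v)/(1 + u'v/c²):
u = (-0.430 + 0.983) / (1 + (-0.430)·0.983) = 0.5533/0.5772 = 0.9587
Converting back: u = 0.9587 × 3.00 × 10^8 m/s.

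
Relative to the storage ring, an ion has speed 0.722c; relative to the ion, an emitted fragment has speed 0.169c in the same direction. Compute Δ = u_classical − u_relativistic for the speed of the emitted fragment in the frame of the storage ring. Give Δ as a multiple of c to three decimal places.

Galilean: u_cl = 0.169 + 0.722 = 0.8910.
Relativistic: u_rel = (0.169 + 0.722) / (1 + 0.169·0.722) = 0.8910/1.1220 = 0.7941.
Δ = 0.8910 − 0.7941 = 0.0969.

Δ = 0.097c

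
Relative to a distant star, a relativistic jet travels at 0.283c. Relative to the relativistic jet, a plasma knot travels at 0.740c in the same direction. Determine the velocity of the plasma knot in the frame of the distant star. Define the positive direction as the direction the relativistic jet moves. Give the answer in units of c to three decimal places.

With v = 0.283 and u' = 0.740 (in units of c),
u = (u' + v)/(1 + u'v/c²):
u = (0.740 + 0.283) / (1 + 0.740·0.283) = 1.0230/1.2094 = 0.8459
(Galilean addition would give +1.023c, exceeding c.)

0.846c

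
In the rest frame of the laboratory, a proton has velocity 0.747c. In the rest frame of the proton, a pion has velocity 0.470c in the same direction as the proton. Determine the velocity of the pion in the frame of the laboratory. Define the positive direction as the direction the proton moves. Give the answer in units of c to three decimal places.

0.901c

With v = 0.747 and u' = 0.470 (in units of c),
u = (u' + v)/(1 + u'v/c²):
u = (0.470 + 0.747) / (1 + 0.470·0.747) = 1.2170/1.3511 = 0.9008
(Galilean addition would give +1.217c, exceeding c.)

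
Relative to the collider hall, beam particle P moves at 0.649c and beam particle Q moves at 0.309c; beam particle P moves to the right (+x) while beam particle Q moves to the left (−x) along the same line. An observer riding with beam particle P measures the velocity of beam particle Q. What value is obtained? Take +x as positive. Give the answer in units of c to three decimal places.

-0.798c

β_A = 0.649, β_B = -0.309.
Transform to A's frame with the inverse velocity-addition law: u' = (u − v)/(1 − uv/c²), taking u = β_B and v = β_A.
u' = (-0.309 − 0.649) / (1 − (0.649)(-0.309)) = -0.9580/1.2005 = -0.7980.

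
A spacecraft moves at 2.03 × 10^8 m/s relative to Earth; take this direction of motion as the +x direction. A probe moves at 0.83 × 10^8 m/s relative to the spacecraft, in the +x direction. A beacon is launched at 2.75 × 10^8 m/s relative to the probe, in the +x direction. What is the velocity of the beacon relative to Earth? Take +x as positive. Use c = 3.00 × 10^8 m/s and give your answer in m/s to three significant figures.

Apply u = (u' + v)/(1 + u'v/c²) successively, working outward toward Earth.
(Dividing each given speed by c = 3.00 × 10^8 m/s to work in units of c.)
Start: velocity of the spacecraft relative to Earth = 0.6767c.
Compose with the probe (u' = 0.277 in the spacecraft frame): u_1 = (0.277 + 0.677) / (1 + 0.277·0.677) = 0.9533/1.1872 = 0.8030.
Compose with the beacon (u' = 0.917 in the probe frame): u_2 = (0.917 + 0.803) / (1 + 0.917·0.803) = 1.7197/1.7361 = 0.9905.
So u = 0.9905 × 3.00 × 10^8 m/s.

2.97 × 10^8 m/s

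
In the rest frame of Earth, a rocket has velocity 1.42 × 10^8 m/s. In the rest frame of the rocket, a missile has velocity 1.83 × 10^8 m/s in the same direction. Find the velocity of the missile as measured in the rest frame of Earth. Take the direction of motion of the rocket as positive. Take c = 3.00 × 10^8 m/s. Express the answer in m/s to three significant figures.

2.52 × 10^8 m/s

In units of c (dividing by 3.00 × 10^8 m/s): v = 0.473, u' = 0.610.
u = (u' + v)/(1 + u'v/c²):
u = (0.610 + 0.473) / (1 + 0.610·0.473) = 1.0833/1.2887 = 0.8406
Converting back: u = 0.8406 × 3.00 × 10^8 m/s.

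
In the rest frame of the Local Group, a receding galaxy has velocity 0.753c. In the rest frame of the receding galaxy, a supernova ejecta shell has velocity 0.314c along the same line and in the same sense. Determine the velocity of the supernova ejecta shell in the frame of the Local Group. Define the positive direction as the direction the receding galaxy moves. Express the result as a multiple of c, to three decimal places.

0.863c

With v = 0.753 and u' = 0.314 (in units of c),
u = (u' + v)/(1 + u'v/c²):
u = (0.314 + 0.753) / (1 + 0.314·0.753) = 1.0670/1.2364 = 0.8630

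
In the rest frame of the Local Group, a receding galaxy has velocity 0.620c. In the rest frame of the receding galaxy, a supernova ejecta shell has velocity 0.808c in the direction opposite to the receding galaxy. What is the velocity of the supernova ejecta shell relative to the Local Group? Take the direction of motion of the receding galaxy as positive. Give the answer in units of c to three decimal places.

With v = 0.620 and u' = -0.808 (in units of c),
u = (u' + v)/(1 + u'v/c²):
u = (-0.808 + 0.620) / (1 + (-0.808)·0.620) = -0.1880/0.4990 = -0.3767

-0.377c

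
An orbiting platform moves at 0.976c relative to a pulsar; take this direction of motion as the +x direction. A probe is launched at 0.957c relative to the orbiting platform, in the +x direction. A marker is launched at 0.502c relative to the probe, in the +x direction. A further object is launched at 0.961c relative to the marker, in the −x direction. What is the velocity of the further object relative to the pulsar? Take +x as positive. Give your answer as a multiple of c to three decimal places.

Apply u = (u' + v)/(1 + u'v/c²) successively, working outward toward the pulsar.
Start: velocity of the orbiting platform relative to the pulsar = 0.9760c.
Compose with the probe (u' = 0.957 in the orbiting platform frame): u_1 = (0.957 + 0.976) / (1 + 0.957·0.976) = 1.9330/1.9340 = 0.9995.
Compose with the marker (u' = 0.502 in the probe frame): u_2 = (0.502 + 0.999) / (1 + 0.502·0.999) = 1.5015/1.5017 = 0.9998.
Compose with the further object (u' = -0.961 in the marker frame): u_3 = (-0.961 + 1.000) / (1 + (-0.961)·1.000) = 0.0388/0.0392 = 0.9911.

+0.991c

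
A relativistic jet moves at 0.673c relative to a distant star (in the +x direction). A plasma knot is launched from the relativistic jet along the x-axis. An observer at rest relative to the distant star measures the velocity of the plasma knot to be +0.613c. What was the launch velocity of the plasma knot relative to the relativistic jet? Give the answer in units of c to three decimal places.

-0.102c

Invert the composition law: u' = (u − v)/(1 − uv/c²).
u' = (0.613 − 0.673) / (1 − (0.613)(0.673)) = -0.0600/0.5875 = -0.1021.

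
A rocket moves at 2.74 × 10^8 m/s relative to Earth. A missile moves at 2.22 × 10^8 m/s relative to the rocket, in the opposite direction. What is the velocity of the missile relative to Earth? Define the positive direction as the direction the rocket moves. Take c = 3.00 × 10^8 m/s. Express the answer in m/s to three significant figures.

+1.60 × 10^8 m/s

In units of c (dividing by 3.00 × 10^8 m/s): v = 0.913, u' = -0.740.
u = (u' + v)/(1 + u'v/c²):
u = (-0.740 + 0.913) / (1 + (-0.740)·0.913) = 0.1733/0.3241 = 0.5348
Converting back: u = 0.5348 × 3.00 × 10^8 m/s.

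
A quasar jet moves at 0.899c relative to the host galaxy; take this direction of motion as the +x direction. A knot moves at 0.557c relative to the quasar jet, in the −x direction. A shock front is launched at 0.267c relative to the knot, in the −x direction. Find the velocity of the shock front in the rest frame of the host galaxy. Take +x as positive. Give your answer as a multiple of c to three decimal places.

+0.512c

Apply u = (u' + v)/(1 + u'v/c²) successively, working outward toward the host galaxy.
Start: velocity of the quasar jet relative to the host galaxy = 0.8990c.
Compose with the knot (u' = -0.557 in the quasar jet frame): u_1 = (-0.557 + 0.899) / (1 + (-0.557)·0.899) = 0.3420/0.4993 = 0.6850.
Compose with the shock front (u' = -0.267 in the knot frame): u_2 = (-0.267 + 0.685) / (1 + (-0.267)·0.685) = 0.4180/0.8171 = 0.5116.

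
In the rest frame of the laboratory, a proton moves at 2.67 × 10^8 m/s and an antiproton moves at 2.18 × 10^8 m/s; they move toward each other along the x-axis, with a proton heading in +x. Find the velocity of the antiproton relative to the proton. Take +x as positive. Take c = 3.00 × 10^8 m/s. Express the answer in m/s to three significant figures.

-2.95 × 10^8 m/s

β_A = 0.890, β_B = -0.727 (dividing each by c = 3.00 × 10^8 m/s).
Transform to A's frame with the inverse velocity-addition law: u' = (u − v)/(1 − uv/c²), taking u = β_B and v = β_A.
u' = (-0.727 − 0.890) / (1 − (0.890)(-0.727)) = -1.6167/1.6467 = -0.9817.
u' = -0.9817 × 3.00 × 10^8 m/s.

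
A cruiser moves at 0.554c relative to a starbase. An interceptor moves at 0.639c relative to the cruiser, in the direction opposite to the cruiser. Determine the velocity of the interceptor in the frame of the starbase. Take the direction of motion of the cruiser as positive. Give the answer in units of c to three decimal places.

With v = 0.554 and u' = -0.639 (in units of c),
u = (u' + v)/(1 + u'v/c²):
u = (-0.639 + 0.554) / (1 + (-0.639)·0.554) = -0.0850/0.6460 = -0.1316

-0.132c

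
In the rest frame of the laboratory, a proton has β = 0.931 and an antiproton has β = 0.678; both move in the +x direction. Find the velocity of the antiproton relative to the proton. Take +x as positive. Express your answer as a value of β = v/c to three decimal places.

β = -0.686

β_A = 0.931, β_B = 0.678.
Transform to A's frame with the inverse velocity-addition law: u' = (u − v)/(1 − uv/c²), taking u = β_B and v = β_A.
u' = (0.678 − 0.931) / (1 − (0.931)(0.678)) = -0.2530/0.3688 = -0.6860.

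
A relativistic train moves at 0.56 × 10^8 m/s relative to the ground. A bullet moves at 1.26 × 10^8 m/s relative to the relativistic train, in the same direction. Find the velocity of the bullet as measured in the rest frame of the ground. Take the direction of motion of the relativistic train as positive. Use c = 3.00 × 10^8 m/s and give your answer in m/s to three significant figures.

1.69 × 10^8 m/s

In units of c (dividing by 3.00 × 10^8 m/s): v = 0.187, u' = 0.420.
u = (u' + v)/(1 + u'v/c²):
u = (0.420 + 0.187) / (1 + 0.420·0.187) = 0.6067/1.0784 = 0.5626
(Galilean addition would give +0.607c.)
Converting back: u = 0.5626 × 3.00 × 10^8 m/s.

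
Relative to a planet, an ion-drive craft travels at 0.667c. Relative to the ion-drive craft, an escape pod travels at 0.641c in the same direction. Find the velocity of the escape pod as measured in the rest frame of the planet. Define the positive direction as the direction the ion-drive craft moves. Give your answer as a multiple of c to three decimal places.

With v = 0.667 and u' = 0.641 (in units of c),
u = (u' + v)/(1 + u'v/c²):
u = (0.641 + 0.667) / (1 + 0.641·0.667) = 1.3080/1.4275 = 0.9163
(Galilean addition would give +1.308c, exceeding c.)

0.916c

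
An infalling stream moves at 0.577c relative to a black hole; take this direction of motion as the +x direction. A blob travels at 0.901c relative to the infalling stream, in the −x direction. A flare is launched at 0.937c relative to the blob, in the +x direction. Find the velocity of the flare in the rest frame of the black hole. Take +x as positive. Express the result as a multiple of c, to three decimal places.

Apply u = (u' + v)/(1 + u'v/c²) successively, working outward toward the black hole.
Start: velocity of the infalling stream relative to the black hole = 0.5770c.
Compose with the blob (u' = -0.901 in the infalling stream frame): u_1 = (-0.901 + 0.577) / (1 + (-0.901)·0.577) = -0.3240/0.4801 = -0.6748.
Compose with the flare (u' = 0.937 in the blob frame): u_2 = (0.937 + (-0.675)) / (1 + 0.937·(-0.675)) = 0.2622/0.3677 = 0.7130.

+0.713c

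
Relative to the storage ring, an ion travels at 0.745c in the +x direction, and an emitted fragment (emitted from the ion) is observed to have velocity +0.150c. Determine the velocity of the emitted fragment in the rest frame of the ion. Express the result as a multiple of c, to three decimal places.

-0.670c

Invert the composition law: u' = (u − v)/(1 − uv/c²).
u' = (0.150 − 0.745) / (1 − (0.150)(0.745)) = -0.5950/0.8882 = -0.6699.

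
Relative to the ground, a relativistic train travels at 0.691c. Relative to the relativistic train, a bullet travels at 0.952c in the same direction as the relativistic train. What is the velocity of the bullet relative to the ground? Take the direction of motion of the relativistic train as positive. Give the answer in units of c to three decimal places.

With v = 0.691 and u' = 0.952 (in units of c),
u = (u' + v)/(1 + u'v/c²):
u = (0.952 + 0.691) / (1 + 0.952·0.691) = 1.6430/1.6578 = 0.9911
(Galilean addition would give +1.643c, exceeding c.)

0.991c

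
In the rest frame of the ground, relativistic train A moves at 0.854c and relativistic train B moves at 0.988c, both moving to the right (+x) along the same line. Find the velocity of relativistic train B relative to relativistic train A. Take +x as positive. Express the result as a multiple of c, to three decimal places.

β_A = 0.854, β_B = 0.988.
Transform to A's frame with the inverse velocity-addition law: u' = (u − v)/(1 − uv/c²), taking u = β_B and v = β_A.
u' = (0.988 − 0.854) / (1 − (0.854)(0.988)) = 0.1340/0.1562 = 0.8576.

+0.858c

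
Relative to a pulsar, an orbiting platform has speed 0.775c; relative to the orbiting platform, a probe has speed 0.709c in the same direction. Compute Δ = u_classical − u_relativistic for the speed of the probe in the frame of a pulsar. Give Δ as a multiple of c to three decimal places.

Δ = 0.526c

Galilean: u_cl = 0.709 + 0.775 = 1.4840.
Relativistic: u_rel = (0.709 + 0.775) / (1 + 0.709·0.775) = 1.4840/1.5495 = 0.9577.
Δ = 1.4840 − 0.9577 = 0.5263.
(The classical prediction exceeds c; the relativistic result does not.)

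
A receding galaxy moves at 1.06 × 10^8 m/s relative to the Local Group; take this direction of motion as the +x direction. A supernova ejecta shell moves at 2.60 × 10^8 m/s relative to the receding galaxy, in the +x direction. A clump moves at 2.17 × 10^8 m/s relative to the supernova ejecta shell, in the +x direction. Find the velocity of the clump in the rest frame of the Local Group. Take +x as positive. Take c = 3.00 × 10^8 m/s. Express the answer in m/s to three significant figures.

Apply u = (u' + v)/(1 + u'v/c²) successively, working outward toward the Local Group.
(Dividing each given speed by c = 3.00 × 10^8 m/s to work in units of c.)
Start: velocity of the receding galaxy relative to the Local Group = 0.3533c.
Compose with the supernova ejecta shell (u' = 0.867 in the receding galaxy frame): u_1 = (0.867 + 0.353) / (1 + 0.867·0.353) = 1.2200/1.3062 = 0.9340.
Compose with the clump (u' = 0.723 in the supernova ejecta shell frame): u_2 = (0.723 + 0.934) / (1 + 0.723·0.934) = 1.6573/1.6756 = 0.9891.
So u = 0.9891 × 3.00 × 10^8 m/s.

2.97 × 10^8 m/s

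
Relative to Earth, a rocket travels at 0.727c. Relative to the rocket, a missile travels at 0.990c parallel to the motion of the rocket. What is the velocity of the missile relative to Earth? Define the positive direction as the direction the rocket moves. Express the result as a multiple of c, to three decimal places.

0.998c

With v = 0.727 and u' = 0.990 (in units of c),
u = (u' + v)/(1 + u'v/c²):
u = (0.990 + 0.727) / (1 + 0.990·0.727) = 1.7170/1.7197 = 0.9984
(Galilean addition would give +1.717c, exceeding c.)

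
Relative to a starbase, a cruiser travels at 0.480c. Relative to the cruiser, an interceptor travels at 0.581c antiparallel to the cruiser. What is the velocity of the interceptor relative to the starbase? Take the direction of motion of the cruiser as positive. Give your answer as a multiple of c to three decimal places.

-0.140c

With v = 0.480 and u' = -0.581 (in units of c),
u = (u' + v)/(1 + u'v/c²):
u = (-0.581 + 0.480) / (1 + (-0.581)·0.480) = -0.1010/0.7211 = -0.1401
(Galilean addition would give -0.101c.)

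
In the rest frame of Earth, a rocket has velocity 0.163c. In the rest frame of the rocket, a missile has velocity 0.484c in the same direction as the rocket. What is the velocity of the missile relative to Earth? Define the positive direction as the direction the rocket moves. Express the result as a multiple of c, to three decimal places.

0.600c

With v = 0.163 and u' = 0.484 (in units of c),
u = (u' + v)/(1 + u'v/c²):
u = (0.484 + 0.163) / (1 + 0.484·0.163) = 0.6470/1.0789 = 0.5997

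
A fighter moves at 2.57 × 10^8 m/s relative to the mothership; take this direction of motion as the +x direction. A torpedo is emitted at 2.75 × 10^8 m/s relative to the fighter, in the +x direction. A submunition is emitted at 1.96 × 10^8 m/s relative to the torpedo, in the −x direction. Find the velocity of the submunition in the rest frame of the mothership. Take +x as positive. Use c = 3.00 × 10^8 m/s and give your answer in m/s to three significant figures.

+2.91 × 10^8 m/s

Apply u = (u' + v)/(1 + u'v/c²) successively, working outward toward the mothership.
(Dividing each given speed by c = 3.00 × 10^8 m/s to work in units of c.)
Start: velocity of the fighter relative to the mothership = 0.8567c.
Compose with the torpedo (u' = 0.917 in the fighter frame): u_1 = (0.917 + 0.857) / (1 + 0.917·0.857) = 1.7733/1.7853 = 0.9933.
Compose with the submunition (u' = -0.653 in the torpedo frame): u_2 = (-0.653 + 0.993) / (1 + (-0.653)·0.993) = 0.3400/0.3510 = 0.9685.
So u = 0.9685 × 3.00 × 10^8 m/s.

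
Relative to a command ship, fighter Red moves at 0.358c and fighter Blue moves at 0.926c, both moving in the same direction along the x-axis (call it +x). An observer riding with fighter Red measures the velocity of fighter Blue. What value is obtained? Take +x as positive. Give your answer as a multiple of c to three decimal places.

β_A = 0.358, β_B = 0.926.
Transform to A's frame with the inverse velocity-addition law: u' = (u − v)/(1 − uv/c²), taking u = β_B and v = β_A.
u' = (0.926 − 0.358) / (1 − (0.358)(0.926)) = 0.5680/0.6685 = 0.8497.

+0.850c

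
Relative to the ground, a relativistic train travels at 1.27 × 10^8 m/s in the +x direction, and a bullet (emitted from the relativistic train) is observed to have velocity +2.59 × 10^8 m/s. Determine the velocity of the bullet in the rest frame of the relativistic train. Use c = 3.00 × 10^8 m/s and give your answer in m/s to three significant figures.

+2.08 × 10^8 m/s

v = 0.423c, u = 0.863c.
Invert the composition law: u' = (u − v)/(1 − uv/c²).
u' = (0.863 − 0.423) / (1 − (0.863)(0.423)) = 0.4400/0.6345 = 0.6934.
u' = 0.6934 × 3.00 × 10^8 m/s.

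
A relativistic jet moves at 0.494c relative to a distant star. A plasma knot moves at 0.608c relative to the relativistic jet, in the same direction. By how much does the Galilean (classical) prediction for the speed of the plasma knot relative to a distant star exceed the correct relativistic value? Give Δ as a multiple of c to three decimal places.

Δ = 0.255c

Galilean: u_cl = 0.608 + 0.494 = 1.1020.
Relativistic: u_rel = (0.608 + 0.494) / (1 + 0.608·0.494) = 1.1020/1.3004 = 0.8475.
Δ = 1.1020 − 0.8475 = 0.2545.
(The classical prediction exceeds c; the relativistic result does not.)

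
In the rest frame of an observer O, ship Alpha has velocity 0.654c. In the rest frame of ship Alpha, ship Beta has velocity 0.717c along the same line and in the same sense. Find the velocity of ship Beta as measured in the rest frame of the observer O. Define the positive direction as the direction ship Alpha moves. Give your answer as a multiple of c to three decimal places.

With v = 0.654 and u' = 0.717 (in units of c),
u = (u' + v)/(1 + u'v/c²):
u = (0.717 + 0.654) / (1 + 0.717·0.654) = 1.3710/1.4689 = 0.9333

0.933c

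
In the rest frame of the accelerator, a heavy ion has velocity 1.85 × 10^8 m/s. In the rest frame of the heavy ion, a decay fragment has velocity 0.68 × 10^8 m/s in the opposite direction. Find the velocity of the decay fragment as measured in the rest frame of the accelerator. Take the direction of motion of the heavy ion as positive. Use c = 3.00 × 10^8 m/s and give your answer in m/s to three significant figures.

+1.36 × 10^8 m/s

In units of c (dividing by 3.00 × 10^8 m/s): v = 0.617, u' = -0.227.
u = (u' + v)/(1 + u'v/c²):
u = (-0.227 + 0.617) / (1 + (-0.227)·0.617) = 0.3900/0.8602 = 0.4534
Converting back: u = 0.4534 × 3.00 × 10^8 m/s.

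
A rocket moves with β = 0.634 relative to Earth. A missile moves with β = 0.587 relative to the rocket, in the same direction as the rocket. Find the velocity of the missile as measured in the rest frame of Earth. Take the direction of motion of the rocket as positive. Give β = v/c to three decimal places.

With v = 0.634 and u' = 0.587 (in units of c),
u = (u' + v)/(1 + u'v/c²):
u = (0.587 + 0.634) / (1 + 0.587·0.634) = 1.2210/1.3722 = 0.8898
(Galilean addition would give +1.221c, exceeding c.)

β = 0.890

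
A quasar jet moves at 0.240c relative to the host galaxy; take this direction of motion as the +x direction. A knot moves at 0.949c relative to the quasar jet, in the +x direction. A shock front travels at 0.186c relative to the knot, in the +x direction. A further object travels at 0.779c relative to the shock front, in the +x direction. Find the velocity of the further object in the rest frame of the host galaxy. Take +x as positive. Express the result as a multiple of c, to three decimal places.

0.997c

Apply u = (u' + v)/(1 + u'v/c²) successively, working outward toward the host galaxy.
Start: velocity of the quasar jet relative to the host galaxy = 0.2400c.
Compose with the knot (u' = 0.949 in the quasar jet frame): u_1 = (0.949 + 0.240) / (1 + 0.949·0.240) = 1.1890/1.2278 = 0.9684.
Compose with the shock front (u' = 0.186 in the knot frame): u_2 = (0.186 + 0.968) / (1 + 0.186·0.968) = 1.1544/1.1801 = 0.9782.
Compose with the further object (u' = 0.779 in the shock front frame): u_3 = (0.779 + 0.978) / (1 + 0.779·0.978) = 1.7572/1.7620 = 0.9973.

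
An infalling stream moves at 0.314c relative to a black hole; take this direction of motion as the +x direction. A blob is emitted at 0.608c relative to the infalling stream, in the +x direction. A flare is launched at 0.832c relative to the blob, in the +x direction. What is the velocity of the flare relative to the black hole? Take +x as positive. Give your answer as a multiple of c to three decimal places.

0.977c

Apply u = (u' + v)/(1 + u'v/c²) successively, working outward toward the black hole.
Start: velocity of the infalling stream relative to the black hole = 0.3140c.
Compose with the blob (u' = 0.608 in the infalling stream frame): u_1 = (0.608 + 0.314) / (1 + 0.608·0.314) = 0.9220/1.1909 = 0.7742.
Compose with the flare (u' = 0.832 in the blob frame): u_2 = (0.832 + 0.774) / (1 + 0.832·0.774) = 1.6062/1.6441 = 0.9769.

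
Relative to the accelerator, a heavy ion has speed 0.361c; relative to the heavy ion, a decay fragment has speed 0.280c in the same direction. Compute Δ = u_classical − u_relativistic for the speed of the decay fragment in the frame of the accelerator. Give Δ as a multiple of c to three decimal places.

Δ = 0.059c

Galilean: u_cl = 0.280 + 0.361 = 0.6410.
Relativistic: u_rel = (0.280 + 0.361) / (1 + 0.280·0.361) = 0.6410/1.1011 = 0.5822.
Δ = 0.6410 − 0.5822 = 0.0588.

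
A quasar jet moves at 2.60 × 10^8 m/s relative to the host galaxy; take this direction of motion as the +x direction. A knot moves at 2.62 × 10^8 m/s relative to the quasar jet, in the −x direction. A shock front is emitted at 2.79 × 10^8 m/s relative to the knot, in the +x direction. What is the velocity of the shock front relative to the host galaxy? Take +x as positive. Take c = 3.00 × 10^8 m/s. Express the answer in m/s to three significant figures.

+2.78 × 10^8 m/s

Apply u = (u' + v)/(1 + u'v/c²) successively, working outward toward the host galaxy.
(Dividing each given speed by c = 3.00 × 10^8 m/s to work in units of c.)
Start: velocity of the quasar jet relative to the host galaxy = 0.8667c.
Compose with the knot (u' = -0.873 in the quasar jet frame): u_1 = (-0.873 + 0.867) / (1 + (-0.873)·0.867) = -0.0067/0.2431 = -0.0274.
Compose with the shock front (u' = 0.930 in the knot frame): u_2 = (0.930 + (-0.027)) / (1 + 0.930·(-0.027)) = 0.9026/0.9745 = 0.9262.
So u = 0.9262 × 3.00 × 10^8 m/s.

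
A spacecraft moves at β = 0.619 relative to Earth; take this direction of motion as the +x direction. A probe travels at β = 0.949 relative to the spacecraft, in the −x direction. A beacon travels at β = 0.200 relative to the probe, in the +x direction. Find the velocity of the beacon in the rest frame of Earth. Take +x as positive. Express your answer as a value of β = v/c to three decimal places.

Apply u = (u' + v)/(1 + u'v/c²) successively, working outward toward Earth.
Start: velocity of the spacecraft relative to Earth = 0.6190c.
Compose with the probe (u' = -0.949 in the spacecraft frame): u_1 = (-0.949 + 0.619) / (1 + (-0.949)·0.619) = -0.3300/0.4126 = -0.7999.
Compose with the beacon (u' = 0.200 in the probe frame): u_2 = (0.200 + (-0.800)) / (1 + 0.200·(-0.800)) = -0.5999/0.8400 = -0.7141.

β = -0.714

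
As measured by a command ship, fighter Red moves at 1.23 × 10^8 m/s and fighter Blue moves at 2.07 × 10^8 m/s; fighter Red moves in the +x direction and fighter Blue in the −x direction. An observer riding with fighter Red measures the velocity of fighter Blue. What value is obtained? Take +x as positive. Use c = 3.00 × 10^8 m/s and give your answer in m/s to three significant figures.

β_A = 0.410, β_B = -0.690 (dividing each by c = 3.00 × 10^8 m/s).
Transform to A's frame with the inverse velocity-addition law: u' = (u − v)/(1 − uv/c²), taking u = β_B and v = β_A.
u' = (-0.690 − 0.410) / (1 − (0.410)(-0.690)) = -1.1000/1.2829 = -0.8574.
u' = -0.8574 × 3.00 × 10^8 m/s.

-2.57 × 10^8 m/s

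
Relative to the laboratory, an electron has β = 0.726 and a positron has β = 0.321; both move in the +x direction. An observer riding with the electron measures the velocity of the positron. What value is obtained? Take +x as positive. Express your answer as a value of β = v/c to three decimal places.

β_A = 0.726, β_B = 0.321.
Transform to A's frame with the inverse velocity-addition law: u' = (u − v)/(1 − uv/c²), taking u = β_B and v = β_A.
u' = (0.321 − 0.726) / (1 − (0.726)(0.321)) = -0.4050/0.7670 = -0.5281.

β = -0.528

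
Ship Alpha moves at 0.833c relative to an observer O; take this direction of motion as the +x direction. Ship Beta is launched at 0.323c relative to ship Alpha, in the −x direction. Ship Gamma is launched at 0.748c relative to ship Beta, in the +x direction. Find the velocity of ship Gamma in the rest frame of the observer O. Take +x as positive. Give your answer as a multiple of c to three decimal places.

+0.950c

Apply u = (u' + v)/(1 + u'v/c²) successively, working outward toward the observer O.
Start: velocity of ship Alpha relative to the observer O = 0.8330c.
Compose with ship Beta (u' = -0.323 in ship Alpha frame): u_1 = (-0.323 + 0.833) / (1 + (-0.323)·0.833) = 0.5100/0.7309 = 0.6977.
Compose with ship Gamma (u' = 0.748 in ship Beta frame): u_2 = (0.748 + 0.698) / (1 + 0.748·0.698) = 1.4457/1.5219 = 0.9499.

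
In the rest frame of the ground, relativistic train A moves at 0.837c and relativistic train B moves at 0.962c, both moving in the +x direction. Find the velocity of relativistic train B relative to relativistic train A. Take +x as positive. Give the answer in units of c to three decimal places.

+0.642c

β_A = 0.837, β_B = 0.962.
Transform to A's frame with the inverse velocity-addition law: u' = (u − v)/(1 − uv/c²), taking u = β_B and v = β_A.
u' = (0.962 − 0.837) / (1 − (0.837)(0.962)) = 0.1250/0.1948 = 0.6417.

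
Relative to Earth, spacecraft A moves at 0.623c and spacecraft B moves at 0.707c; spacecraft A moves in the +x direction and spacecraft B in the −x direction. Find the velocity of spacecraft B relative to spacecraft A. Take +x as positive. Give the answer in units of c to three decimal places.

-0.923c

β_A = 0.623, β_B = -0.707.
Transform to A's frame with the inverse velocity-addition law: u' = (u − v)/(1 − uv/c²), taking u = β_B and v = β_A.
u' = (-0.707 − 0.623) / (1 − (0.623)(-0.707)) = -1.3300/1.4405 = -0.9233.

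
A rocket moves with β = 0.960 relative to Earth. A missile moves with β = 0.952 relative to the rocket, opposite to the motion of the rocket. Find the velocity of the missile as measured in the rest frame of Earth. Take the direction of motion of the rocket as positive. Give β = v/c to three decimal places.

β = +0.093

With v = 0.960 and u' = -0.952 (in units of c),
u = (u' + v)/(1 + u'v/c²):
u = (-0.952 + 0.960) / (1 + (-0.952)·0.960) = 0.0080/0.0861 = 0.0929
(Galilean addition would give +0.008c.)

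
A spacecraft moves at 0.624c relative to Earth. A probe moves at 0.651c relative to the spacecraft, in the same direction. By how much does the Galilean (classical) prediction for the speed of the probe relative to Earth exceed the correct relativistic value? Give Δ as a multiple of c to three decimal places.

Galilean: u_cl = 0.651 + 0.624 = 1.2750.
Relativistic: u_rel = (0.651 + 0.624) / (1 + 0.651·0.624) = 1.2750/1.4062 = 0.9067.
Δ = 1.2750 − 0.9067 = 0.3683.
(The classical prediction exceeds c; the relativistic result does not.)

Δ = 0.368c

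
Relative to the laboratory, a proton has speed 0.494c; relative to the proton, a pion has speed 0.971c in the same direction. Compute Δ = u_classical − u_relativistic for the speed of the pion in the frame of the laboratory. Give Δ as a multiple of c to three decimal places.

Δ = 0.475c

Galilean: u_cl = 0.971 + 0.494 = 1.4650.
Relativistic: u_rel = (0.971 + 0.494) / (1 + 0.971·0.494) = 1.4650/1.4797 = 0.9901.
Δ = 1.4650 − 0.9901 = 0.4749.
(The classical prediction exceeds c; the relativistic result does not.)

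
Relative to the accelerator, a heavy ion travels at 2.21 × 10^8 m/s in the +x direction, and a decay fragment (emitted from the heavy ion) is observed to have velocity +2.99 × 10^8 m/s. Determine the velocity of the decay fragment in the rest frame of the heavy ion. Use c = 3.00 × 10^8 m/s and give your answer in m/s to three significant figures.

v = 0.737c, u = 0.997c.
Invert the composition law: u' = (u − v)/(1 − uv/c²).
u' = (0.997 − 0.737) / (1 − (0.997)(0.737)) = 0.2600/0.2658 = 0.9782.
u' = 0.9782 × 3.00 × 10^8 m/s.

+2.93 × 10^8 m/s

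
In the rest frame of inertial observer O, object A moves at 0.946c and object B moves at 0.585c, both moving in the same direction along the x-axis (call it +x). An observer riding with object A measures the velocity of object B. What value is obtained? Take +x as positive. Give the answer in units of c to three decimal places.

β_A = 0.946, β_B = 0.585.
Transform to A's frame with the inverse velocity-addition law: u' = (u − v)/(1 − uv/c²), taking u = β_B and v = β_A.
u' = (0.585 − 0.946) / (1 − (0.946)(0.585)) = -0.3610/0.4466 = -0.8083.

-0.808c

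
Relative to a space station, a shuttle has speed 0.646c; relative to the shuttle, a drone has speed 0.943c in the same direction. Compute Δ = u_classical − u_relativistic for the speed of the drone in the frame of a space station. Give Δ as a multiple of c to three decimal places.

Δ = 0.602c

Galilean: u_cl = 0.943 + 0.646 = 1.5890.
Relativistic: u_rel = (0.943 + 0.646) / (1 + 0.943·0.646) = 1.5890/1.6092 = 0.9875.
Δ = 1.5890 − 0.9875 = 0.6015.
(The classical prediction exceeds c; the relativistic result does not.)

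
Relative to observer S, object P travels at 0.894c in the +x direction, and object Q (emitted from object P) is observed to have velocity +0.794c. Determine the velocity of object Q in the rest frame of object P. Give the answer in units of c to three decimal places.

Invert the composition law: u' = (u − v)/(1 − uv/c²).
u' = (0.794 − 0.894) / (1 − (0.794)(0.894)) = -0.1000/0.2902 = -0.3446.

-0.345c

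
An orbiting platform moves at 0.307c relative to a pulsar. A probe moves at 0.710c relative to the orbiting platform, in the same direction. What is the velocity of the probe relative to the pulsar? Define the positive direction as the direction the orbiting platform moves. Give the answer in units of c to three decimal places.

With v = 0.307 and u' = 0.710 (in units of c),
u = (u' + v)/(1 + u'v/c²):
u = (0.710 + 0.307) / (1 + 0.710·0.307) = 1.0170/1.2180 = 0.8350
(Galilean addition would give +1.017c, exceeding c.)

0.835c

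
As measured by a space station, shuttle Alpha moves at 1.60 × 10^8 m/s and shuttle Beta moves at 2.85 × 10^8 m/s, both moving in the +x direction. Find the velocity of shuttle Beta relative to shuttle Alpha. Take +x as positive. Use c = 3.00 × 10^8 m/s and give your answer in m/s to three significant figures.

β_A = 0.533, β_B = 0.950 (dividing each by c = 3.00 × 10^8 m/s).
Transform to A's frame with the inverse velocity-addition law: u' = (u − v)/(1 − uv/c²), taking u = β_B and v = β_A.
u' = (0.950 − 0.533) / (1 − (0.533)(0.950)) = 0.4167/0.4933 = 0.8446.
u' = 0.8446 × 3.00 × 10^8 m/s.

+2.53 × 10^8 m/s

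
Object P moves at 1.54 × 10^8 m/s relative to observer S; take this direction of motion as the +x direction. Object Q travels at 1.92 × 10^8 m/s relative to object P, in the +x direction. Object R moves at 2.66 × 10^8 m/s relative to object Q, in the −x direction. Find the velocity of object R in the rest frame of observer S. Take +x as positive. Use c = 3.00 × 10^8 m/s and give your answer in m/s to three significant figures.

Apply u = (u' + v)/(1 + u'v/c²) successively, working outward toward observer S.
(Dividing each given speed by c = 3.00 × 10^8 m/s to work in units of c.)
Start: velocity of object P relative to observer S = 0.5133c.
Compose with object Q (u' = 0.640 in object P frame): u_1 = (0.640 + 0.513) / (1 + 0.640·0.513) = 1.1533/1.3285 = 0.8681.
Compose with object R (u' = -0.887 in object Q frame): u_2 = (-0.887 + 0.868) / (1 + (-0.887)·0.868) = -0.0185/0.2303 = -0.0805.
So u = -0.0805 × 3.00 × 10^8 m/s.

-2.42 × 10^7 m/s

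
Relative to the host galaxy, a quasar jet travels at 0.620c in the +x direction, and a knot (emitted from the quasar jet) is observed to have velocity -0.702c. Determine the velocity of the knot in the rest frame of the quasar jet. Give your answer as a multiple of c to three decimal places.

Invert the composition law: u' = (u − v)/(1 − uv/c²).
u' = (-0.702 − 0.620) / (1 − (-0.702)(0.620)) = -1.3220/1.4352 = -0.9211.

-0.921c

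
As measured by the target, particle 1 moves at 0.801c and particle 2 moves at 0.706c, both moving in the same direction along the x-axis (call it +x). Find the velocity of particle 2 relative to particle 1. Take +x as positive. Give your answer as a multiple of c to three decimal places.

β_A = 0.801, β_B = 0.706.
Transform to A's frame with the inverse velocity-addition law: u' = (u − v)/(1 − uv/c²), taking u = β_B and v = β_A.
u' = (0.706 − 0.801) / (1 − (0.801)(0.706)) = -0.0950/0.4345 = -0.2186.

-0.219c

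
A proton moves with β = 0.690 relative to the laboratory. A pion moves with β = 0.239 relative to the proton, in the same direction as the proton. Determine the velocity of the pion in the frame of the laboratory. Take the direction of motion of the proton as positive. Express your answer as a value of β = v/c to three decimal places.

β = 0.797

With v = 0.690 and u' = 0.239 (in units of c),
u = (u' + v)/(1 + u'v/c²):
u = (0.239 + 0.690) / (1 + 0.239·0.690) = 0.9290/1.1649 = 0.7975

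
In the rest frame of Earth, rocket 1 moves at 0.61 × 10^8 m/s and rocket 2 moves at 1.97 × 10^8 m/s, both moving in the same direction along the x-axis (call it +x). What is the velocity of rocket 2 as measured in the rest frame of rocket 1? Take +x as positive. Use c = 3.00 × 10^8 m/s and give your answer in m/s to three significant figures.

+1.57 × 10^8 m/s

β_A = 0.203, β_B = 0.657 (dividing each by c = 3.00 × 10^8 m/s).
Transform to A's frame with the inverse velocity-addition law: u' = (u − v)/(1 − uv/c²), taking u = β_B and v = β_A.
u' = (0.657 − 0.203) / (1 − (0.203)(0.657)) = 0.4533/0.8665 = 0.5232.
u' = 0.5232 × 3.00 × 10^8 m/s.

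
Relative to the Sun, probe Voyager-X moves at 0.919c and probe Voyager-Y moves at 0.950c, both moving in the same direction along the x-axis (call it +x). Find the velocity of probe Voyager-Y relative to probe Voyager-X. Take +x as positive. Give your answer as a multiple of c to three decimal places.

+0.244c

β_A = 0.919, β_B = 0.950.
Transform to A's frame with the inverse velocity-addition law: u' = (u − v)/(1 − uv/c²), taking u = β_B and v = β_A.
u' = (0.950 − 0.919) / (1 − (0.919)(0.950)) = 0.0310/0.1270 = 0.2442.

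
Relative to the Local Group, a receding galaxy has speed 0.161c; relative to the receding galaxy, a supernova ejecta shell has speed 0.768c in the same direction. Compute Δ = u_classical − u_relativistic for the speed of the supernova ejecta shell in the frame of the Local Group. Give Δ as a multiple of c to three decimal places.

Galilean: u_cl = 0.768 + 0.161 = 0.9290.
Relativistic: u_rel = (0.768 + 0.161) / (1 + 0.768·0.161) = 0.9290/1.1236 = 0.8268.
Δ = 0.9290 − 0.8268 = 0.1022.

Δ = 0.102c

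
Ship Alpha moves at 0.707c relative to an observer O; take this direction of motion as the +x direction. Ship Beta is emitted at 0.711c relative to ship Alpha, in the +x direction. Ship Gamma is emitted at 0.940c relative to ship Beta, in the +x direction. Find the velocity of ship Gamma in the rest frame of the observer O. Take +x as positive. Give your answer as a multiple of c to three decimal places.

0.998c

Apply u = (u' + v)/(1 + u'v/c²) successively, working outward toward the observer O.
Start: velocity of ship Alpha relative to the observer O = 0.7070c.
Compose with ship Beta (u' = 0.711 in ship Alpha frame): u_1 = (0.711 + 0.707) / (1 + 0.711·0.707) = 1.4180/1.5027 = 0.9436.
Compose with ship Gamma (u' = 0.940 in ship Beta frame): u_2 = (0.940 + 0.944) / (1 + 0.940·0.944) = 1.8836/1.8870 = 0.9982.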